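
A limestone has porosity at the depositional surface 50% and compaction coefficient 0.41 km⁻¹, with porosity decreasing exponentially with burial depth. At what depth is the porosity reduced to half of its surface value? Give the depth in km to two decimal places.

φ/φ₀ = 1/2 ⇒ exp(−k·z) = 1/2 ⇒ z = ln(2) / k
z = 0.6931 / 0.41 = 1.691 km

1.69 km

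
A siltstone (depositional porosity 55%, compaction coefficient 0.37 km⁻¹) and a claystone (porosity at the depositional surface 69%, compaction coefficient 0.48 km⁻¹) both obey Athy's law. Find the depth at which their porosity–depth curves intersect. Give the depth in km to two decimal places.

2.06 km

Set n₀ₐ e^(−cₐz) = n₀ᵦ e^(−cᵦz) ⇒ ln(n₀ₐ/n₀ᵦ) = (cₐ − cᵦ)·z
z = ln(0.55/0.69) / (0.37 − 0.48) = -0.2268 / -0.11 = 2.062 km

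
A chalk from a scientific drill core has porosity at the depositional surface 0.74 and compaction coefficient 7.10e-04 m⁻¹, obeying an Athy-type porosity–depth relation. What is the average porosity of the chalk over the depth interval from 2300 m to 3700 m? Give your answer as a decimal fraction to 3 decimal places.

0.092

Working in km (1 km = 1000 m; β in km⁻¹ = β in m⁻¹ × 1000):
⟨φ⟩ = (1/(d₂−d₁)) ∫ φ₀ e^(−βd) dd = φ₀·(e^(−β·d₁) − e^(−β·d₂)) / (β·(d₂−d₁))
e^(−0.71×2.3) = 0.1953; e^(−0.71×3.7) = 0.0723
⟨φ⟩ = 0.74 × (0.1953 − 0.0723) / (0.71 × 1.4) = 0.74 × 0.1238 = 0.0916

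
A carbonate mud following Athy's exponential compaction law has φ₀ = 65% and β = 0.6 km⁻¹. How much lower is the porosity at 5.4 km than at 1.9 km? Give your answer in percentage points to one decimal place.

18.2 percentage points

φ(1.9) = 0.65·e^(−0.6×1.9) = 0.2079
φ(5.4) = 0.65·e^(−0.6×5.4) = 0.0255
Δφ = 0.2079 − 0.0255 = 0.1824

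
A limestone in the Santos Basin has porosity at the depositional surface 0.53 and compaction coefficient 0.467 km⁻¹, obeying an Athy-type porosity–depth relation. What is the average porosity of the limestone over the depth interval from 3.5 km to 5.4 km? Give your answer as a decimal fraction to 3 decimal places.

0.069

⟨phi⟩ = (1/(d₂−d₁)) ∫ phi₀ e^(−βd) dd = phi₀·(e^(−β·d₁) − e^(−β·d₂)) / (β·(d₂−d₁))
e^(−0.467×3.5) = 0.1950; e^(−0.467×5.4) = 0.0803
⟨phi⟩ = 0.53 × (0.1950 − 0.0803) / (0.467 × 1.9) = 0.53 × 0.1293 = 0.0685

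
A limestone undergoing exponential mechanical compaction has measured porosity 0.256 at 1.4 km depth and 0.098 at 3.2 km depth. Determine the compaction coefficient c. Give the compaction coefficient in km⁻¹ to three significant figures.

0.533 km⁻¹

Athy: n(Z) = n₀ e^(−cZ) ⇒ n₁/n₂ = e^{c(Z₂−Z₁)} ⇒ c = ln(n₁/n₂)/(Z₂−Z₁)
c = ln(0.256/0.098) / (3.2 − 1.4) = ln(2.612) / 1.8 = 0.9602 / 1.8 = 0.5334 km⁻¹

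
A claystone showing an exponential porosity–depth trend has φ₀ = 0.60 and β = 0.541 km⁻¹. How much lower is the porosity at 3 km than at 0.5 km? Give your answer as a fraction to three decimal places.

0.339

φ(0.5) = 0.6·e^(−0.541×0.5) = 0.4578
φ(3) = 0.6·e^(−0.541×3) = 0.1184
Δφ = 0.4578 − 0.1184 = 0.3394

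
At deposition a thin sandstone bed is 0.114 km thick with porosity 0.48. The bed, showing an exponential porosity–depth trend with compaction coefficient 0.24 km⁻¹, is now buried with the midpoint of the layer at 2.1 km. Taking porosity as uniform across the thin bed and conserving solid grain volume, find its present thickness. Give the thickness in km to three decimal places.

0.083 km

Porosity at 2.1 km: n = 0.48·exp(−0.24×2.1) = 0.2900
Solid-volume conservation: h(1−n) = h₀(1−n₀) ⇒ h = h₀·(1−n₀)/(1−n)
h = 0.114 × (1 − 0.48)/(1 − 0.2900) = 0.114 × 0.7324 = 0.0835 km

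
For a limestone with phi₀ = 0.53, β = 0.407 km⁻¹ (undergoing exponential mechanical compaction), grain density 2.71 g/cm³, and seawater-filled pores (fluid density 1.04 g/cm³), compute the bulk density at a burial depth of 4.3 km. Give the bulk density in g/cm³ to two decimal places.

Porosity at depth: phi = 0.53·exp(−0.407×4.3) = 0.53×0.1738 = 0.0921
Bulk density: ρ_b = (1−phi)ρ_g + phi·ρ_f = 0.9079×2.71 + 0.0921×1.04
       = 2.460 + 0.096 = 2.556 g/cm³

2.56 g/cm³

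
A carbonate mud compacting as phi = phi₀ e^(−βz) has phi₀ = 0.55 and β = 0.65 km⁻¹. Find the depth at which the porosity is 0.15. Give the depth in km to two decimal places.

2.00 km

Invert Athy's law: z = ln(phi₀/phi) / β
z = ln(0.55/0.15) / 0.65 = ln(3.667) / 0.65 = 1.2993 / 0.65 = 1.999 km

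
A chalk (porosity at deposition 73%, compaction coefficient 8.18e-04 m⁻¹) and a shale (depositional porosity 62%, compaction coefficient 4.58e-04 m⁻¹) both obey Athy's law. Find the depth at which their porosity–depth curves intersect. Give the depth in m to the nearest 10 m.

450 m

Working in km (1 km = 1000 m; k in km⁻¹ = k in m⁻¹ × 1000):
Set n₀ₐ e^(−kₐd) = n₀ᵦ e^(−kᵦd) ⇒ ln(n₀ₐ/n₀ᵦ) = (kₐ − kᵦ)·d
d = ln(0.73/0.62) / (0.818 − 0.458) = 0.1633 / 0.36 = 0.454 km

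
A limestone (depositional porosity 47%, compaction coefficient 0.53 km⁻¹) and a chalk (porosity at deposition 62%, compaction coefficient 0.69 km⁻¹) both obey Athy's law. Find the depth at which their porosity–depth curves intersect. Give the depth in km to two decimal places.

1.73 km

Set φ₀ₐ e^(−kₐd) = φ₀ᵦ e^(−kᵦd) ⇒ ln(φ₀ₐ/φ₀ᵦ) = (kₐ − kᵦ)·d
d = ln(0.47/0.62) / (0.53 − 0.69) = -0.2770 / -0.16 = 1.731 km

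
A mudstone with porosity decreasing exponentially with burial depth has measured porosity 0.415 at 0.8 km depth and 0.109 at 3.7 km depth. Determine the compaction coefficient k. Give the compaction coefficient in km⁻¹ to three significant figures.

0.461 km⁻¹

Athy: phi(Z) = phi₀ e^(−kZ) ⇒ phi₁/phi₂ = e^{k(Z₂−Z₁)} ⇒ k = ln(phi₁/phi₂)/(Z₂−Z₁)
k = ln(0.415/0.109) / (3.7 − 0.8) = ln(3.807) / 2.9 = 1.3369 / 2.9 = 0.461 km⁻¹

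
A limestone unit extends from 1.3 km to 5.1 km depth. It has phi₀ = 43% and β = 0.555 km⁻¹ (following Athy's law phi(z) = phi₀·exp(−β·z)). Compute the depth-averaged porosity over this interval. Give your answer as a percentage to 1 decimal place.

8.7%

⟨phi⟩ = (1/(z₂−z₁)) ∫ phi₀ e^(−βz) dz = phi₀·(e^(−β·z₁) − e^(−β·z₂)) / (β·(z₂−z₁))
e^(−0.555×1.3) = 0.4860; e^(−0.555×5.1) = 0.0590
⟨phi⟩ = 0.43 × (0.4860 − 0.0590) / (0.555 × 3.8) = 0.43 × 0.2025 = 0.0871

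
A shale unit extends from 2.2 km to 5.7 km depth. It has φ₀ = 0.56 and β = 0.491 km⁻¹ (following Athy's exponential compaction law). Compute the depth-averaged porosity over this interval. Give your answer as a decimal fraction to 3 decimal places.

⟨φ⟩ = (1/(z₂−z₁)) ∫ φ₀ e^(−βz) dz = φ₀·(e^(−β·z₁) − e^(−β·z₂)) / (β·(z₂−z₁))
e^(−0.491×2.2) = 0.3395; e^(−0.491×5.7) = 0.0609
⟨φ⟩ = 0.56 × (0.3395 − 0.0609) / (0.491 × 3.5) = 0.56 × 0.1621 = 0.0908

0.091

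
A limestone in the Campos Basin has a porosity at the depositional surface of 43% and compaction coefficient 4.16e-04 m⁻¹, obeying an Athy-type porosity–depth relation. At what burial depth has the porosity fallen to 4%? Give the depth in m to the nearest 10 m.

Working in km (1 km = 1000 m; c in km⁻¹ = c in m⁻¹ × 1000):
Invert Athy's law: d = ln(n₀/n) / c
d = ln(0.43/0.04) / 0.416 = ln(10.75) / 0.416 = 2.3749 / 0.416 = 5.709 km

5710 m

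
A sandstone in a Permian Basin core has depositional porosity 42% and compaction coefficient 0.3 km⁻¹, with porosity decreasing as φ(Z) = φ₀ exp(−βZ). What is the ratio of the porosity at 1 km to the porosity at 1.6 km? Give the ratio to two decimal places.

1.20

φ(Z₁)/φ(Z₂) = e^(−β·Z₁)/e^(−β·Z₂) = e^{β(Z₂−Z₁)}
= exp(0.3 × 0.6) = exp(0.18) = 1.1972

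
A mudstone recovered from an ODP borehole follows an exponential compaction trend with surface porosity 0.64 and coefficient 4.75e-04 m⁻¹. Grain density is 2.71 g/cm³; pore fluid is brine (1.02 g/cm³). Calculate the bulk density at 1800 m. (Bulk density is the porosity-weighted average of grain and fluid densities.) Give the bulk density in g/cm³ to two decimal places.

Working in km (1 km = 1000 m; c in km⁻¹ = c in m⁻¹ × 1000):
Porosity at depth: phi = 0.64·exp(−0.475×1.8) = 0.64×0.4253 = 0.2722
Bulk density: ρ_b = (1−phi)ρ_g + phi·ρ_f = 0.7278×2.71 + 0.2722×1.02
       = 1.972 + 0.278 = 2.250 g/cm³

2.25 g/cm³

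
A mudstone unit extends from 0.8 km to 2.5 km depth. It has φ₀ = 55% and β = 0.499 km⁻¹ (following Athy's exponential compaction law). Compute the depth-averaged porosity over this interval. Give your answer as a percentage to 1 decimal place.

⟨φ⟩ = (1/(d₂−d₁)) ∫ φ₀ e^(−βd) dd = φ₀·(e^(−β·d₁) − e^(−β·d₂)) / (β·(d₂−d₁))
e^(−0.499×0.8) = 0.6709; e^(−0.499×2.5) = 0.2872
⟨φ⟩ = 0.55 × (0.6709 − 0.2872) / (0.499 × 1.7) = 0.55 × 0.4522 = 0.2487

24.9%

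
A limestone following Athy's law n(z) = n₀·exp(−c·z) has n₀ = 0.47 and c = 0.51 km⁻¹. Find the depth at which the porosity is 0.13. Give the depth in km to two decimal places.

2.52 km

Invert Athy's law: z = ln(n₀/n) / c
z = ln(0.47/0.13) / 0.51 = ln(3.615) / 0.51 = 1.2852 / 0.51 = 2.520 km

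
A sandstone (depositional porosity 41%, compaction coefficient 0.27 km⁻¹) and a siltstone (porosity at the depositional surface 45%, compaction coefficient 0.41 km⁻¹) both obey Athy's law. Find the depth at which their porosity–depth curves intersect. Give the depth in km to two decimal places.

0.66 km

Set phi₀ₐ e^(−kₐz) = phi₀ᵦ e^(−kᵦz) ⇒ ln(phi₀ₐ/phi₀ᵦ) = (kₐ − kᵦ)·z
z = ln(0.41/0.45) / (0.27 − 0.41) = -0.0931 / -0.14 = 0.665 km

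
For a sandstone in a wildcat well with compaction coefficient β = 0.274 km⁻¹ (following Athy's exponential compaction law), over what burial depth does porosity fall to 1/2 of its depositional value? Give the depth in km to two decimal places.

2.53 km

phi/phi₀ = 1/2 ⇒ exp(−β·Z) = 1/2 ⇒ Z = ln(2) / β
Z = 0.6931 / 0.274 = 2.530 km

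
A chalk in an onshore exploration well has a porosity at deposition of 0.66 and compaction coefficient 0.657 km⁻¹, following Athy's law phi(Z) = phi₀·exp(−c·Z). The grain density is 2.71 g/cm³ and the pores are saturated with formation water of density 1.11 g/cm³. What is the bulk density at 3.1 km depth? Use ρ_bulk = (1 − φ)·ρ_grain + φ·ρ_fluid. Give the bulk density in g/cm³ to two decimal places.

Porosity at depth: phi = 0.66·exp(−0.657×3.1) = 0.66×0.1305 = 0.0861
Bulk density: ρ_b = (1−phi)ρ_g + phi·ρ_f = 0.9139×2.71 + 0.0861×1.11
       = 2.477 + 0.096 = 2.572 g/cm³

2.57 g/cm³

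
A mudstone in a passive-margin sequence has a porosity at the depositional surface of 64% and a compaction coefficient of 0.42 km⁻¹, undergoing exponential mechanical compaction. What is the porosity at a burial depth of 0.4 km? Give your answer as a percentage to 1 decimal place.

φ = φ₀·exp(−k·d) = 0.64 × exp(−0.42 × 0.4) = 0.64 × exp(−0.168)
  = 0.64 × 0.8454 = 0.5410

54.1%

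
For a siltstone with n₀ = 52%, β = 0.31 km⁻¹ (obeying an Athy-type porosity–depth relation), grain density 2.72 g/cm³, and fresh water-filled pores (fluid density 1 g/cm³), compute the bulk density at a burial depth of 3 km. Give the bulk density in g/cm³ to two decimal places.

Porosity at depth: n = 0.52·exp(−0.31×3) = 0.52×0.3946 = 0.2052
Bulk density: ρ_b = (1−n)ρ_g + n·ρ_f = 0.7948×2.72 + 0.2052×1
       = 2.162 + 0.205 = 2.367 g/cm³

2.37 g/cm³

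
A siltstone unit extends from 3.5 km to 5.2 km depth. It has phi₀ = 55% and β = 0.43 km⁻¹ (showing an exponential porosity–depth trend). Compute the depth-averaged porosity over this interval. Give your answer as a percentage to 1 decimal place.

8.7%

⟨phi⟩ = (1/(Z₂−Z₁)) ∫ phi₀ e^(−βZ) dZ = phi₀·(e^(−β·Z₁) − e^(−β·Z₂)) / (β·(Z₂−Z₁))
e^(−0.43×3.5) = 0.2220; e^(−0.43×5.2) = 0.1069
⟨phi⟩ = 0.55 × (0.2220 − 0.1069) / (0.43 × 1.7) = 0.55 × 0.1575 = 0.0866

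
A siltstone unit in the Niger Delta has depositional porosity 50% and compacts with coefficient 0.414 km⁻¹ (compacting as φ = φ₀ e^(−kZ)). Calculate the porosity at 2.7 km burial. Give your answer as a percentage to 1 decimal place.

φ = φ₀·exp(−k·Z) = 0.5 × exp(−0.414 × 2.7) = 0.5 × exp(−1.118)
  = 0.5 × 0.3270 = 0.1635

16.3%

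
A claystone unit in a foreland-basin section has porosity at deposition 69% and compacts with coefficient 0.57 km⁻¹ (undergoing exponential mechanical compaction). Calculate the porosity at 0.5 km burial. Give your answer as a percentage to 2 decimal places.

n = n₀·exp(−β·Z) = 0.69 × exp(−0.57 × 0.5) = 0.69 × exp(−0.285)
  = 0.69 × 0.7520 = 0.5189

51.89%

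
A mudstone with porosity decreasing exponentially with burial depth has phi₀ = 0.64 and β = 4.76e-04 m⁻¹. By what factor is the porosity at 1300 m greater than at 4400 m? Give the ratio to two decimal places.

Working in km (1 km = 1000 m; β in km⁻¹ = β in m⁻¹ × 1000):
phi(Z₁)/phi(Z₂) = e^(−β·Z₁)/e^(−β·Z₂) = e^{β(Z₂−Z₁)}
= exp(0.476 × 3.1) = exp(1.476) = 4.3737

4.37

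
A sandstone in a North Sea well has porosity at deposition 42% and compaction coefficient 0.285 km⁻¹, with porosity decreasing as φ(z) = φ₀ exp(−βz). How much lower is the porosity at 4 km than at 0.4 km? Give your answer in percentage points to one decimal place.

24.0 percentage points

φ(0.4) = 0.42·e^(−0.285×0.4) = 0.3747
φ(4) = 0.42·e^(−0.285×4) = 0.1343
Δφ = 0.3747 − 0.1343 = 0.2404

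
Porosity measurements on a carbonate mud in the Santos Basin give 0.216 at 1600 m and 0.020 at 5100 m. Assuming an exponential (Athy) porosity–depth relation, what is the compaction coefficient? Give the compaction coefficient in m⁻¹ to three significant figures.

0.000680 m⁻¹

Working in km (1 km = 1000 m; c in km⁻¹ = c in m⁻¹ × 1000):
Athy: φ(Z) = φ₀ e^(−cZ) ⇒ φ₁/φ₂ = e^{c(Z₂−Z₁)} ⇒ c = ln(φ₁/φ₂)/(Z₂−Z₁)
c = ln(0.216/0.02) / (5.1 − 1.6) = ln(10.8) / 3.5 = 2.3795 / 3.5 = 0.6799 km⁻¹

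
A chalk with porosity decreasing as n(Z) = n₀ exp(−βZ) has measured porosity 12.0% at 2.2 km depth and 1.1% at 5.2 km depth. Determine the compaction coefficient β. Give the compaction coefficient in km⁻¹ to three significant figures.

0.797 km⁻¹

Athy: n(Z) = n₀ e^(−βZ) ⇒ n₁/n₂ = e^{β(Z₂−Z₁)} ⇒ β = ln(n₁/n₂)/(Z₂−Z₁)
β = ln(0.12/0.011) / (5.2 − 2.2) = ln(10.91) / 3 = 2.3896 / 3 = 0.7965 km⁻¹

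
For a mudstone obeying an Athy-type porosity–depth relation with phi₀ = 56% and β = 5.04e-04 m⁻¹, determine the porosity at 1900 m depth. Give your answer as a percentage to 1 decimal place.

21.5%

Working in km (1 km = 1000 m; β in km⁻¹ = β in m⁻¹ × 1000):
phi = phi₀·exp(−β·d) = 0.56 × exp(−0.504 × 1.9) = 0.56 × exp(−0.9576)
  = 0.56 × 0.3838 = 0.2149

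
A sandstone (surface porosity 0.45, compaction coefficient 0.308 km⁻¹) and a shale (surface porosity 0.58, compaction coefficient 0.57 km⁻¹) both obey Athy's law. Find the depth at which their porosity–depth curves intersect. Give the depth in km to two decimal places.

Set n₀ₐ e^(−βₐd) = n₀ᵦ e^(−βᵦd) ⇒ ln(n₀ₐ/n₀ᵦ) = (βₐ − βᵦ)·d
d = ln(0.45/0.58) / (0.308 − 0.57) = -0.2538 / -0.262 = 0.969 km

0.97 km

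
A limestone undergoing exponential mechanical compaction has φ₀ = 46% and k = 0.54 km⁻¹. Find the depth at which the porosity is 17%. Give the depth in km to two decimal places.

1.84 km

Invert Athy's law: d = ln(φ₀/φ) / k
d = ln(0.46/0.17) / 0.54 = ln(2.706) / 0.54 = 0.9954 / 0.54 = 1.843 km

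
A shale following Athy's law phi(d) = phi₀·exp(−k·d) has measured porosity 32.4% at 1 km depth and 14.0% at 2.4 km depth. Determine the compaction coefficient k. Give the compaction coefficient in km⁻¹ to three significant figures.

0.599 km⁻¹

Athy: phi(d) = phi₀ e^(−kd) ⇒ phi₁/phi₂ = e^{k(d₂−d₁)} ⇒ k = ln(phi₁/phi₂)/(d₂−d₁)
k = ln(0.324/0.14) / (2.4 − 1) = ln(2.314) / 1.4 = 0.8391 / 1.4 = 0.5994 km⁻¹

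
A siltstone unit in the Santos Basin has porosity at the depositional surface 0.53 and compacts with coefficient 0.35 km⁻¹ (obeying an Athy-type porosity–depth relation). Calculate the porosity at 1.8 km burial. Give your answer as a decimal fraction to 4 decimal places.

n = n₀·exp(−β·d) = 0.53 × exp(−0.35 × 1.8) = 0.53 × exp(−0.63)
  = 0.53 × 0.5326 = 0.2823

0.2823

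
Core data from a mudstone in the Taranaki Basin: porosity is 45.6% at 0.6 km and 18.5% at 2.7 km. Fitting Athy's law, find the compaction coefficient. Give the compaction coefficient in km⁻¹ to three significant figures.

0.430 km⁻¹

Athy: n(z) = n₀ e^(−βz) ⇒ n₁/n₂ = e^{β(z₂−z₁)} ⇒ β = ln(n₁/n₂)/(z₂−z₁)
β = ln(0.456/0.185) / (2.7 − 0.6) = ln(2.465) / 2.1 = 0.9021 / 2.1 = 0.4296 km⁻¹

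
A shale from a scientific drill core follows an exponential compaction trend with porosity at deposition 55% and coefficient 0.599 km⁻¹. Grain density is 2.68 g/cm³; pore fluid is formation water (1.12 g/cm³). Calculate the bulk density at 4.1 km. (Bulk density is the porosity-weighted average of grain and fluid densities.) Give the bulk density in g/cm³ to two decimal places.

2.61 g/cm³

Porosity at depth: n = 0.55·exp(−0.599×4.1) = 0.55×0.0858 = 0.0472
Bulk density: ρ_b = (1−n)ρ_g + n·ρ_f = 0.9528×2.68 + 0.0472×1.12
       = 2.554 + 0.053 = 2.606 g/cm³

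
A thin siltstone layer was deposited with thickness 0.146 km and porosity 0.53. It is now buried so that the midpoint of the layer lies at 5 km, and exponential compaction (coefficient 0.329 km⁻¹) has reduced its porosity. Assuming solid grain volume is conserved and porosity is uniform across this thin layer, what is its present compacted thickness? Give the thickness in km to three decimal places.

0.076 km

Porosity at 5 km: φ = 0.53·exp(−0.329×5) = 0.1023
Solid-volume conservation: h(1−φ) = h₀(1−φ₀) ⇒ h = h₀·(1−φ₀)/(1−φ)
h = 0.146 × (1 − 0.53)/(1 − 0.1023) = 0.146 × 0.5236 = 0.0764 km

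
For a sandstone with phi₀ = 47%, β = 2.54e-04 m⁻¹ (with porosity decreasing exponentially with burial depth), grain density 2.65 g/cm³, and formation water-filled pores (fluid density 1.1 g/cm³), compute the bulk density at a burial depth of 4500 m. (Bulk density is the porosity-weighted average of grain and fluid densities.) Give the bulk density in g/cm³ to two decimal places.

2.42 g/cm³

Working in km (1 km = 1000 m; β in km⁻¹ = β in m⁻¹ × 1000):
Porosity at depth: phi = 0.47·exp(−0.254×4.5) = 0.47×0.3189 = 0.1499
Bulk density: ρ_b = (1−phi)ρ_g + phi·ρ_f = 0.8501×2.65 + 0.1499×1.1
       = 2.253 + 0.165 = 2.418 g/cm³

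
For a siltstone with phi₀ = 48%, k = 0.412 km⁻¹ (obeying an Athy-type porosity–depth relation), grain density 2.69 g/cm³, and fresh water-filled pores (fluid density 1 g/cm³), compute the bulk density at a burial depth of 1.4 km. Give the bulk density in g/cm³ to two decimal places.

2.23 g/cm³

Porosity at depth: phi = 0.48·exp(−0.412×1.4) = 0.48×0.5617 = 0.2696
Bulk density: ρ_b = (1−phi)ρ_g + phi·ρ_f = 0.7304×2.69 + 0.2696×1
       = 1.965 + 0.270 = 2.234 g/cm³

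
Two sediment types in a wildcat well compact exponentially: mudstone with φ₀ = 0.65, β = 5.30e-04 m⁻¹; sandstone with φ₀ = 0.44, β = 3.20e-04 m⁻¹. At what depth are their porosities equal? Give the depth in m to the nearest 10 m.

1860 m

Working in km (1 km = 1000 m; β in km⁻¹ = β in m⁻¹ × 1000):
Set φ₀ₐ e^(−βₐz) = φ₀ᵦ e^(−βᵦz) ⇒ ln(φ₀ₐ/φ₀ᵦ) = (βₐ − βᵦ)·z
z = ln(0.65/0.44) / (0.53 − 0.32) = 0.3902 / 0.21 = 1.858 km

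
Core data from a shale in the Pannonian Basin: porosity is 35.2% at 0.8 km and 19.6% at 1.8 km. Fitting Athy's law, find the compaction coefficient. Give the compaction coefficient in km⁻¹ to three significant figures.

Athy: φ(Z) = φ₀ e^(−βZ) ⇒ φ₁/φ₂ = e^{β(Z₂−Z₁)} ⇒ β = ln(φ₁/φ₂)/(Z₂−Z₁)
β = ln(0.352/0.196) / (1.8 − 0.8) = ln(1.796) / 1 = 0.5855 / 1 = 0.5855 km⁻¹

0.586 km⁻¹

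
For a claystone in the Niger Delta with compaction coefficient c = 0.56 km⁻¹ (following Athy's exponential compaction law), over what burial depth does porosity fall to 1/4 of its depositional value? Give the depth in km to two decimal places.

phi/phi₀ = 1/4 ⇒ exp(−c·Z) = 1/4 ⇒ Z = ln(4) / c
Z = 1.3863 / 0.56 = 2.476 km

2.48 km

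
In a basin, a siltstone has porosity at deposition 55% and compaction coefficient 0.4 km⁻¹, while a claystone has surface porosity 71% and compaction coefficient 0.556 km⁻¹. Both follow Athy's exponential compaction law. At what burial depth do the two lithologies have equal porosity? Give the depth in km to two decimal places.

Set φ₀ₐ e^(−kₐZ) = φ₀ᵦ e^(−kᵦZ) ⇒ ln(φ₀ₐ/φ₀ᵦ) = (kₐ − kᵦ)·Z
Z = ln(0.55/0.71) / (0.4 − 0.556) = -0.2553 / -0.156 = 1.637 km

1.64 km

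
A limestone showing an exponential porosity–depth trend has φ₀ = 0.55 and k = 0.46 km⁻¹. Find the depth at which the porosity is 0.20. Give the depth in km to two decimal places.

Invert Athy's law: d = ln(φ₀/φ) / k
d = ln(0.55/0.2) / 0.46 = ln(2.75) / 0.46 = 1.0116 / 0.46 = 2.199 km

2.20 km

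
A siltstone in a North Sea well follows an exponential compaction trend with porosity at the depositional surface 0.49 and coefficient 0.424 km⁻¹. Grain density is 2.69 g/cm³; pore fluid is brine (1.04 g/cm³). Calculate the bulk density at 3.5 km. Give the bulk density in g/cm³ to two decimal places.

2.51 g/cm³

Porosity at depth: n = 0.49·exp(−0.424×3.5) = 0.49×0.2267 = 0.1111
Bulk density: ρ_b = (1−n)ρ_g + n·ρ_f = 0.8889×2.69 + 0.1111×1.04
       = 2.391 + 0.116 = 2.507 g/cm³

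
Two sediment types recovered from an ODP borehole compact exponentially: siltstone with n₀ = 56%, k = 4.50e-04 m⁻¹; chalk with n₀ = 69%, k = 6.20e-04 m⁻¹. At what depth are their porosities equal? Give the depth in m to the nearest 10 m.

1230 m

Working in km (1 km = 1000 m; k in km⁻¹ = k in m⁻¹ × 1000):
Set n₀ₐ e^(−kₐd) = n₀ᵦ e^(−kᵦd) ⇒ ln(n₀ₐ/n₀ᵦ) = (kₐ − kᵦ)·d
d = ln(0.56/0.69) / (0.45 − 0.62) = -0.2088 / -0.17 = 1.228 km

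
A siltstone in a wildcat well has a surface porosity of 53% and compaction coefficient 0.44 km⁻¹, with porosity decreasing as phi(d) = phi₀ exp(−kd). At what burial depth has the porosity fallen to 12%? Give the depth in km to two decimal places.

Invert Athy's law: d = ln(phi₀/phi) / k
d = ln(0.53/0.12) / 0.44 = ln(4.417) / 0.44 = 1.4854 / 0.44 = 3.376 km

3.38 km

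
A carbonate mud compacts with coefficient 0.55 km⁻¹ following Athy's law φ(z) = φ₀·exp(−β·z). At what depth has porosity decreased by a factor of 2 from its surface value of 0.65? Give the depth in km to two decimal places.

φ/φ₀ = 1/2 ⇒ exp(−β·z) = 1/2 ⇒ z = ln(2) / β
z = 0.6931 / 0.55 = 1.260 km

1.26 km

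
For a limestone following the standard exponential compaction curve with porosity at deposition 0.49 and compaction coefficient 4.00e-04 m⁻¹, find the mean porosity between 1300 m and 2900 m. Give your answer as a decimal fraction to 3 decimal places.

Working in km (1 km = 1000 m; β in km⁻¹ = β in m⁻¹ × 1000):
⟨phi⟩ = (1/(z₂−z₁)) ∫ phi₀ e^(−βz) dz = phi₀·(e^(−β·z₁) − e^(−β·z₂)) / (β·(z₂−z₁))
e^(−0.4×1.3) = 0.5945; e^(−0.4×2.9) = 0.3135
⟨phi⟩ = 0.49 × (0.5945 − 0.3135) / (0.4 × 1.6) = 0.49 × 0.4391 = 0.2152

0.215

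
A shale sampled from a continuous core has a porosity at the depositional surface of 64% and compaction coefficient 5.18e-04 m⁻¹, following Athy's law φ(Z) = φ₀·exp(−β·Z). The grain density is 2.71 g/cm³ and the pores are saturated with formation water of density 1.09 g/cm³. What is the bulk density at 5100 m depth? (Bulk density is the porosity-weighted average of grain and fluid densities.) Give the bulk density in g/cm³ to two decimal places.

2.64 g/cm³

Working in km (1 km = 1000 m; β in km⁻¹ = β in m⁻¹ × 1000):
Porosity at depth: φ = 0.64·exp(−0.518×5.1) = 0.64×0.0712 = 0.0456
Bulk density: ρ_b = (1−φ)ρ_g + φ·ρ_f = 0.9544×2.71 + 0.0456×1.09
       = 2.586 + 0.050 = 2.636 g/cm³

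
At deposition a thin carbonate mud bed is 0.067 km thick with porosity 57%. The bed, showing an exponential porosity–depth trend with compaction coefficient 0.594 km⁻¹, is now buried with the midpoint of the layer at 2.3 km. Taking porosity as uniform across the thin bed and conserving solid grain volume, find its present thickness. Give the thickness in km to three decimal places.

0.034 km

Porosity at 2.3 km: n = 0.57·exp(−0.594×2.3) = 0.1454
Solid-volume conservation: h(1−n) = h₀(1−n₀) ⇒ h = h₀·(1−n₀)/(1−n)
h = 0.067 × (1 − 0.57)/(1 − 0.1454) = 0.067 × 0.5032 = 0.0337 km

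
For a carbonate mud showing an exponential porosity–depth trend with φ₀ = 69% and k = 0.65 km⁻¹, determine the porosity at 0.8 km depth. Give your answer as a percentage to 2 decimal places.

φ = φ₀·exp(−k·Z) = 0.69 × exp(−0.65 × 0.8) = 0.69 × exp(−0.52)
  = 0.69 × 0.5945 = 0.4102

41.02%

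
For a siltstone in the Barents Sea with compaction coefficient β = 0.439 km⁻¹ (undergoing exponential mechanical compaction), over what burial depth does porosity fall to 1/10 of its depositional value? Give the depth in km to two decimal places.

phi/phi₀ = 1/10 ⇒ exp(−β·z) = 1/10 ⇒ z = ln(10) / β
z = 2.3026 / 0.439 = 5.245 km

5.25 km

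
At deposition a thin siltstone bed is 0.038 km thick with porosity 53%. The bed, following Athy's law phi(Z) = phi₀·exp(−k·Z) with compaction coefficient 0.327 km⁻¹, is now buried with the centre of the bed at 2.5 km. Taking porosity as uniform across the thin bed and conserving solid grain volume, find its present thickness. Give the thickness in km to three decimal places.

Porosity at 2.5 km: phi = 0.53·exp(−0.327×2.5) = 0.2340
Solid-volume conservation: h(1−phi) = h₀(1−phi₀) ⇒ h = h₀·(1−phi₀)/(1−phi)
h = 0.038 × (1 − 0.53)/(1 − 0.2340) = 0.038 × 0.6136 = 0.0233 km

0.023 km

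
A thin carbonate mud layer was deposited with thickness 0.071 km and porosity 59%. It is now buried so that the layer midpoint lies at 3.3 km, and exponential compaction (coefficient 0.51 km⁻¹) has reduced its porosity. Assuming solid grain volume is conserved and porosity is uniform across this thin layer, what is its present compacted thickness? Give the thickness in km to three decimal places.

Porosity at 3.3 km: φ = 0.59·exp(−0.51×3.3) = 0.1096
Solid-volume conservation: h(1−φ) = h₀(1−φ₀) ⇒ h = h₀·(1−φ₀)/(1−φ)
h = 0.071 × (1 − 0.59)/(1 − 0.1096) = 0.071 × 0.4605 = 0.0327 km

0.033 km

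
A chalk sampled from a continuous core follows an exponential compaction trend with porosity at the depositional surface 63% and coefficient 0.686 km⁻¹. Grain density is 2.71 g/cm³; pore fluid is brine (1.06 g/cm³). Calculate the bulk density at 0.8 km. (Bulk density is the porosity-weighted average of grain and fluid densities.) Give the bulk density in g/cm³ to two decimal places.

Porosity at depth: φ = 0.63·exp(−0.686×0.8) = 0.63×0.5776 = 0.3639
Bulk density: ρ_b = (1−φ)ρ_g + φ·ρ_f = 0.6361×2.71 + 0.3639×1.06
       = 1.724 + 0.386 = 2.110 g/cm³

2.11 g/cm³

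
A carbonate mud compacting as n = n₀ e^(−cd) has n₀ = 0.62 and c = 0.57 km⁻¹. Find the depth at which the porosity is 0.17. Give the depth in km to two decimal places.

2.27 km

Invert Athy's law: d = ln(n₀/n) / c
d = ln(0.62/0.17) / 0.57 = ln(3.647) / 0.57 = 1.2939 / 0.57 = 2.270 km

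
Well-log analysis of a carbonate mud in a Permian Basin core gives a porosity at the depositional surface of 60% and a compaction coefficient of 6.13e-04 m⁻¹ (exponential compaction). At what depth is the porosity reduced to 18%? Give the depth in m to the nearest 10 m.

Working in km (1 km = 1000 m; c in km⁻¹ = c in m⁻¹ × 1000):
Invert Athy's law: Z = ln(phi₀/phi) / c
Z = ln(0.6/0.18) / 0.613 = ln(3.333) / 0.613 = 1.2040 / 0.613 = 1.964 km

1960 m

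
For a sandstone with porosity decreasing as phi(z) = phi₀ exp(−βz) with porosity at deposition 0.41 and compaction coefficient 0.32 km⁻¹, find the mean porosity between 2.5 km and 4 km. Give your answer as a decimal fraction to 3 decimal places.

⟨phi⟩ = (1/(z₂−z₁)) ∫ phi₀ e^(−βz) dz = phi₀·(e^(−β·z₁) − e^(−β·z₂)) / (β·(z₂−z₁))
e^(−0.32×2.5) = 0.4493; e^(−0.32×4) = 0.2780
⟨phi⟩ = 0.41 × (0.4493 − 0.2780) / (0.32 × 1.5) = 0.41 × 0.3569 = 0.1463

0.146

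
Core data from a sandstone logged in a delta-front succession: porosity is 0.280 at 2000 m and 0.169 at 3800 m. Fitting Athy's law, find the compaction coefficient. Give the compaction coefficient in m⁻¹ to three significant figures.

Working in km (1 km = 1000 m; k in km⁻¹ = k in m⁻¹ × 1000):
Athy: φ(z) = φ₀ e^(−kz) ⇒ φ₁/φ₂ = e^{k(z₂−z₁)} ⇒ k = ln(φ₁/φ₂)/(z₂−z₁)
k = ln(0.28/0.169) / (3.8 − 2) = ln(1.657) / 1.8 = 0.5049 / 1.8 = 0.2805 km⁻¹

0.000280 m⁻¹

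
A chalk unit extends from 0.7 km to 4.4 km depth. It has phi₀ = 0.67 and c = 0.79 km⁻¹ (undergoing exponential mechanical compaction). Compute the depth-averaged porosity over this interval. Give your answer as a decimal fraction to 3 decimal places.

0.125

⟨phi⟩ = (1/(Z₂−Z₁)) ∫ phi₀ e^(−cZ) dZ = phi₀·(e^(−c·Z₁) − e^(−c·Z₂)) / (c·(Z₂−Z₁))
e^(−0.79×0.7) = 0.5752; e^(−0.79×4.4) = 0.0309
⟨phi⟩ = 0.67 × (0.5752 − 0.0309) / (0.79 × 3.7) = 0.67 × 0.1862 = 0.1248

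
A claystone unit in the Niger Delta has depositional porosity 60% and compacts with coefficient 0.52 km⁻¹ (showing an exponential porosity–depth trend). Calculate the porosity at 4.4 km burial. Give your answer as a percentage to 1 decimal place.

n = n₀·exp(−β·Z) = 0.6 × exp(−0.52 × 4.4) = 0.6 × exp(−2.288)
  = 0.6 × 0.1015 = 0.0609

6.1%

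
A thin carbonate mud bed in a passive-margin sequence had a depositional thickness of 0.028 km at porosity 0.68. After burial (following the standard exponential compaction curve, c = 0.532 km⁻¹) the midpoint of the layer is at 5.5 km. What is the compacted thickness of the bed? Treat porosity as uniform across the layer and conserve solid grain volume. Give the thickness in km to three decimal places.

0.009 km

Porosity at 5.5 km: φ = 0.68·exp(−0.532×5.5) = 0.0365
Solid-volume conservation: h(1−φ) = h₀(1−φ₀) ⇒ h = h₀·(1−φ₀)/(1−φ)
h = 0.028 × (1 − 0.68)/(1 − 0.0365) = 0.028 × 0.3321 = 0.0093 km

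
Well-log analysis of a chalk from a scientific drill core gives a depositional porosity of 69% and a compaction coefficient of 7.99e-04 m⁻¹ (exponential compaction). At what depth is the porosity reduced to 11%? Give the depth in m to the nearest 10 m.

2300 m

Working in km (1 km = 1000 m; k in km⁻¹ = k in m⁻¹ × 1000):
Invert Athy's law: d = ln(phi₀/phi) / k
d = ln(0.69/0.11) / 0.799 = ln(6.273) / 0.799 = 1.8362 / 0.799 = 2.298 km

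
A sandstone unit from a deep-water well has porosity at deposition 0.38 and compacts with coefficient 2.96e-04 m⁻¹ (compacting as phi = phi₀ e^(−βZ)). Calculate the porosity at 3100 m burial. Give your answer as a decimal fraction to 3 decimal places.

0.152

Working in km (1 km = 1000 m; β in km⁻¹ = β in m⁻¹ × 1000):
phi = phi₀·exp(−β·Z) = 0.38 × exp(−0.296 × 3.1) = 0.38 × exp(−0.9176)
  = 0.38 × 0.3995 = 0.1518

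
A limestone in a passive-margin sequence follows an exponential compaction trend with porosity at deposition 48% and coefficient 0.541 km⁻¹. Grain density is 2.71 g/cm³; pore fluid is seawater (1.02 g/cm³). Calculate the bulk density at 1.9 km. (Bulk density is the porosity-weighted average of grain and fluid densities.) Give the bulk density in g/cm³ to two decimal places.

Porosity at depth: n = 0.48·exp(−0.541×1.9) = 0.48×0.3578 = 0.1717
Bulk density: ρ_b = (1−n)ρ_g + n·ρ_f = 0.8283×2.71 + 0.1717×1.02
       = 2.245 + 0.175 = 2.420 g/cm³

2.42 g/cm³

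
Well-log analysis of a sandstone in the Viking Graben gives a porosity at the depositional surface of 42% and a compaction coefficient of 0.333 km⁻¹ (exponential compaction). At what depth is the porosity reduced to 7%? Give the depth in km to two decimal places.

5.38 km

Invert Athy's law: d = ln(n₀/n) / β
d = ln(0.42/0.07) / 0.333 = ln(6) / 0.333 = 1.7918 / 0.333 = 5.381 km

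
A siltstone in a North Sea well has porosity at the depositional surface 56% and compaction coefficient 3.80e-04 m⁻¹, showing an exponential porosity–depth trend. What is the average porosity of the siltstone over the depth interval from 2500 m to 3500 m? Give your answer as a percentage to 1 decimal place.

Working in km (1 km = 1000 m; c in km⁻¹ = c in m⁻¹ × 1000):
⟨phi⟩ = (1/(d₂−d₁)) ∫ phi₀ e^(−cd) dd = phi₀·(e^(−c·d₁) − e^(−c·d₂)) / (c·(d₂−d₁))
e^(−0.38×2.5) = 0.3867; e^(−0.38×3.5) = 0.2645
⟨phi⟩ = 0.56 × (0.3867 − 0.2645) / (0.38 × 1) = 0.56 × 0.3217 = 0.1802

18.0%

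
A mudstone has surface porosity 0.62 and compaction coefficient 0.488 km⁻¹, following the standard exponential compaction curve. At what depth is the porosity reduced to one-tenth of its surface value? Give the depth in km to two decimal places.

n/n₀ = 1/10 ⇒ exp(−k·z) = 1/10 ⇒ z = ln(10) / k
z = 2.3026 / 0.488 = 4.718 km

4.72 km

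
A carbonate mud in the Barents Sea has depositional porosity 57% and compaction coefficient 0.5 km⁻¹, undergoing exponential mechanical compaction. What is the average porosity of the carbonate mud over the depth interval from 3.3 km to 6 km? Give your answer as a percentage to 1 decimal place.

⟨φ⟩ = (1/(z₂−z₁)) ∫ φ₀ e^(−βz) dz = φ₀·(e^(−β·z₁) − e^(−β·z₂)) / (β·(z₂−z₁))
e^(−0.5×3.3) = 0.1920; e^(−0.5×6) = 0.0498
⟨φ⟩ = 0.57 × (0.1920 − 0.0498) / (0.5 × 2.7) = 0.57 × 0.1054 = 0.0601

6.0%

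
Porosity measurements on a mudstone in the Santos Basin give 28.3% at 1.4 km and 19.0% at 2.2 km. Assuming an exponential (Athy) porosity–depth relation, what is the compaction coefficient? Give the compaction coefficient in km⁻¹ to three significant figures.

0.498 km⁻¹

Athy: φ(Z) = φ₀ e^(−cZ) ⇒ φ₁/φ₂ = e^{c(Z₂−Z₁)} ⇒ c = ln(φ₁/φ₂)/(Z₂−Z₁)
c = ln(0.283/0.19) / (2.2 − 1.4) = ln(1.489) / 0.8 = 0.3984 / 0.8 = 0.498 km⁻¹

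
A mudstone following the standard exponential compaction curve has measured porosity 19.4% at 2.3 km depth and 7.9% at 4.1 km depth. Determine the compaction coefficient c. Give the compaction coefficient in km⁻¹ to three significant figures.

Athy: phi(z) = phi₀ e^(−cz) ⇒ phi₁/phi₂ = e^{c(z₂−z₁)} ⇒ c = ln(phi₁/phi₂)/(z₂−z₁)
c = ln(0.194/0.079) / (4.1 − 2.3) = ln(2.456) / 1.8 = 0.8984 / 1.8 = 0.4991 km⁻¹

0.499 km⁻¹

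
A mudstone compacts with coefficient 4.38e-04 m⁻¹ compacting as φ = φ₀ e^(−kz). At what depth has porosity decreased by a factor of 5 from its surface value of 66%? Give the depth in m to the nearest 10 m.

3670 m

Working in km (1 km = 1000 m; k in km⁻¹ = k in m⁻¹ × 1000):
φ/φ₀ = 1/5 ⇒ exp(−k·z) = 1/5 ⇒ z = ln(5) / k
z = 1.6094 / 0.438 = 3.675 km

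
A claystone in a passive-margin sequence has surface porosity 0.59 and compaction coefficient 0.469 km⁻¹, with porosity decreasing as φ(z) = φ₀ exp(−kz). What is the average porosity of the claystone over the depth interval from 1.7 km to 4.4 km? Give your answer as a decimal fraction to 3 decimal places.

0.151

⟨φ⟩ = (1/(z₂−z₁)) ∫ φ₀ e^(−kz) dz = φ₀·(e^(−k·z₁) − e^(−k·z₂)) / (k·(z₂−z₁))
e^(−0.469×1.7) = 0.4505; e^(−0.469×4.4) = 0.1270
⟨φ⟩ = 0.59 × (0.4505 − 0.1270) / (0.469 × 2.7) = 0.59 × 0.2555 = 0.1507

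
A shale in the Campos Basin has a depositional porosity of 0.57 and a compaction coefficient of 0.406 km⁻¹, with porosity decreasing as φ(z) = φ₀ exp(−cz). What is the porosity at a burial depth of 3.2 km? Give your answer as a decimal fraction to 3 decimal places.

φ = φ₀·exp(−c·z) = 0.57 × exp(−0.406 × 3.2) = 0.57 × exp(−1.299)
  = 0.57 × 0.2727 = 0.1555

0.155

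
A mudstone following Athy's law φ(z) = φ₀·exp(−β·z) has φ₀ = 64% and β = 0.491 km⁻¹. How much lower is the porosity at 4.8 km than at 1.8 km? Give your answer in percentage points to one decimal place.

φ(1.8) = 0.64·e^(−0.491×1.8) = 0.2645
φ(4.8) = 0.64·e^(−0.491×4.8) = 0.0606
Δφ = 0.2645 − 0.0606 = 0.2038

20.4 percentage points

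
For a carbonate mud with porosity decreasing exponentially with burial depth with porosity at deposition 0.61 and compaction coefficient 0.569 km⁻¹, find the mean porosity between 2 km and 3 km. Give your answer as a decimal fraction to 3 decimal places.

⟨phi⟩ = (1/(z₂−z₁)) ∫ phi₀ e^(−kz) dz = phi₀·(e^(−k·z₁) − e^(−k·z₂)) / (k·(z₂−z₁))
e^(−0.569×2) = 0.3205; e^(−0.569×3) = 0.1814
⟨phi⟩ = 0.61 × (0.3205 − 0.1814) / (0.569 × 1) = 0.61 × 0.2444 = 0.1491

0.149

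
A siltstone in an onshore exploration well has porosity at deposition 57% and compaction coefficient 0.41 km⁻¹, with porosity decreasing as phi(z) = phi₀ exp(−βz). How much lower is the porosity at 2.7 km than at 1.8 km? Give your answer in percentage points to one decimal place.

8.4 percentage points

phi(1.8) = 0.57·e^(−0.41×1.8) = 0.2725
phi(2.7) = 0.57·e^(−0.41×2.7) = 0.1884
Δphi = 0.2725 − 0.1884 = 0.0841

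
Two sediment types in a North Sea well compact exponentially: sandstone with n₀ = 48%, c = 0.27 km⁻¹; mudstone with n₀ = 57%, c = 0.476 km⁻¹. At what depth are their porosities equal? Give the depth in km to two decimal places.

0.83 km

Set n₀ₐ e^(−cₐd) = n₀ᵦ e^(−cᵦd) ⇒ ln(n₀ₐ/n₀ᵦ) = (cₐ − cᵦ)·d
d = ln(0.48/0.57) / (0.27 − 0.476) = -0.1719 / -0.206 = 0.834 km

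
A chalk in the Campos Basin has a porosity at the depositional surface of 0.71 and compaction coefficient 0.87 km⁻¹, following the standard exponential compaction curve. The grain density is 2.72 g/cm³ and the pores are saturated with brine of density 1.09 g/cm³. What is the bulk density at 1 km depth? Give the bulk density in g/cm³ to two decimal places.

Porosity at depth: φ = 0.71·exp(−0.87×1) = 0.71×0.4190 = 0.2975
Bulk density: ρ_b = (1−φ)ρ_g + φ·ρ_f = 0.7025×2.72 + 0.2975×1.09
       = 1.911 + 0.324 = 2.235 g/cm³

2.24 g/cm³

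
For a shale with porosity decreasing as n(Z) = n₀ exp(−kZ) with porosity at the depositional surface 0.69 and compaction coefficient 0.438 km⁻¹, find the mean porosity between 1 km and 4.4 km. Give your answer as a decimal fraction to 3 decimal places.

0.232

⟨n⟩ = (1/(Z₂−Z₁)) ∫ n₀ e^(−kZ) dZ = n₀·(e^(−k·Z₁) − e^(−k·Z₂)) / (k·(Z₂−Z₁))
e^(−0.438×1) = 0.6453; e^(−0.438×4.4) = 0.1456
⟨n⟩ = 0.69 × (0.6453 − 0.1456) / (0.438 × 3.4) = 0.69 × 0.3356 = 0.2316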